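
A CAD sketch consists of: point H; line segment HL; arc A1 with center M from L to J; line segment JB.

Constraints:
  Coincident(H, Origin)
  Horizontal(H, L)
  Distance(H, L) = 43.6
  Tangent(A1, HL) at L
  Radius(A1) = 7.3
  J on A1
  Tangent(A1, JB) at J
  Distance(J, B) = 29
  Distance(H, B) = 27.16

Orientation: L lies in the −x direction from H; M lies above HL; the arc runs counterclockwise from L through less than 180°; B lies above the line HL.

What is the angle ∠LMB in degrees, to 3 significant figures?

118°

H is at the origin; H and L share the same y with |HL| = 43.6 and L on the −x side, so L = (-43.6, 0.00). Since A1 is tangent to HL there, ML ⟂ HL, so M = L + (0, 7.3) = (-43.6, 7.30). Since MJ ⟂ JB (tangency), |MB| = √(7.3² + 29.0²) = 29.9 regardless of where J sits on A1. So B lies on both circle(H, 27.16) and circle(M, 29.9); the above-HL intersection is B = (-17.1, 21.1). J is the foot of the tangent from B: J = (-38.7, 1.85).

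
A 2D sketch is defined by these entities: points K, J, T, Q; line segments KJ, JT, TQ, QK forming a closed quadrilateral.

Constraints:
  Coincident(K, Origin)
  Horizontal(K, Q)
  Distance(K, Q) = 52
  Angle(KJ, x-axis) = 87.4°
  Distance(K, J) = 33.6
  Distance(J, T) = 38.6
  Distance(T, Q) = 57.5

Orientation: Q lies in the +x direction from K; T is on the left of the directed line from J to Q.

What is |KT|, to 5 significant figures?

64.251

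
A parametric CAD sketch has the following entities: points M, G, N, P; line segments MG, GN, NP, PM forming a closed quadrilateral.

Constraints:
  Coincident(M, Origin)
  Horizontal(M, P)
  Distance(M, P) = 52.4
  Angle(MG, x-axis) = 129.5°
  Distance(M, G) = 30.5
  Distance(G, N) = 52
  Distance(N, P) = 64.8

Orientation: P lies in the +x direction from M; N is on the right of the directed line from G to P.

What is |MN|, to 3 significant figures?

27.7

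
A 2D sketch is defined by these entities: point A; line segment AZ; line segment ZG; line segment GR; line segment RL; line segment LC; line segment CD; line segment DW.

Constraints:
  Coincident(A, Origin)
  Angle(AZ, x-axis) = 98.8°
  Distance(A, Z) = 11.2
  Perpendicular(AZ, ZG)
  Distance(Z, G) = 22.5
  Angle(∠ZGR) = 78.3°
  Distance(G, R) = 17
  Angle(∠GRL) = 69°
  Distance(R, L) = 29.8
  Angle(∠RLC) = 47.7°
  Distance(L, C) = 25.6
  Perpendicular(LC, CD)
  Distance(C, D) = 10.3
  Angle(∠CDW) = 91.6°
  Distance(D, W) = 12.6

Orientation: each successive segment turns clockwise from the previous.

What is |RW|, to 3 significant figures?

13.4

A is at the origin; AZ runs at 98.8° with length 11.2, so Z = (-1.71, 11.1). AZ is perpendicular to ZG, so ZG runs at 8.80°; with |ZG| = 22.5, G = (20.5, 14.5). ∠ZGR = 78.3° gives GR at -92.9° from the x-axis; with |GR| = 17.0, R = (19.7, -2.47). ∠GRL = 69.0° gives RL at 156° from the x-axis; with |RL| = 29.8, L = (-7.58, 9.61). ∠RLC = 47.7° gives LC at 23.8° from the x-axis; with |LC| = 25.6, C = (15.8, 19.9). LC ⟂ CD, so CD runs at -66.2°; with |CD| = 10.3, D = (20.0, 10.5). ∠CDW = 91.6° gives DW at -155° from the x-axis; with |DW| = 12.6, W = (8.61, 5.11). Then |RW| = |W − R| = 13.4.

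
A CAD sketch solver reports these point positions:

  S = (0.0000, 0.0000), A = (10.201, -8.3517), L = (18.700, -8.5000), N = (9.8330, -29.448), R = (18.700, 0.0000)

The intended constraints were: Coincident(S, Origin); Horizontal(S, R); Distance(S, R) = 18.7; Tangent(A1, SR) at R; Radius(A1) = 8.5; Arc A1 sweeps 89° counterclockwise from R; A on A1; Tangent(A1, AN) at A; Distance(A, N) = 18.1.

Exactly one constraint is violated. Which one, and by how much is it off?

Distance(A, N) = 18.1 — off by 3.00.

S = (0.00, 0.00) ✓; S.y = 0.00, R.y = 0.00 ✓; |SR| = 18.70 ✓; ∠(LR, RS) = 90.00° ✓; |LR| = 8.500 ✓; bearing(L→A) − bearing(L→R) = 89.00° ✓; |LA| = 8.500 ✓; ∠(LA, AN) = 90.00° ✓; |AN| = 21.10 ✗.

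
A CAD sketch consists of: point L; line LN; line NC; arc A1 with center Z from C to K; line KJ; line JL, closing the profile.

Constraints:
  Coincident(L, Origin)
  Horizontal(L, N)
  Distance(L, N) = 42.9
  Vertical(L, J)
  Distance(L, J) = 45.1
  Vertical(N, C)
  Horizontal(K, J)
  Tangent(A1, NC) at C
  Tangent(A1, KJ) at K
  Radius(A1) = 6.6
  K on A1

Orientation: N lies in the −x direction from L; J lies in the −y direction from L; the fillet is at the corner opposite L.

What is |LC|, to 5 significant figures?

57.643

The virtual corner opposite L is at (-42.900, -45.100). Since A1 is tangent to NC there, ZC ⟂ NC and tangency of A1 to KJ means the radius ZK is perpendicular to KJ, with radius 6.6, so the center Z sits 6.6 in from both sides at Z = (-36.300, -38.500). That places the tangent points at C = (-42.900, -38.500) on NC and K = (-36.300, -45.100) on KJ. Then |LC| = |C − L| = 57.643.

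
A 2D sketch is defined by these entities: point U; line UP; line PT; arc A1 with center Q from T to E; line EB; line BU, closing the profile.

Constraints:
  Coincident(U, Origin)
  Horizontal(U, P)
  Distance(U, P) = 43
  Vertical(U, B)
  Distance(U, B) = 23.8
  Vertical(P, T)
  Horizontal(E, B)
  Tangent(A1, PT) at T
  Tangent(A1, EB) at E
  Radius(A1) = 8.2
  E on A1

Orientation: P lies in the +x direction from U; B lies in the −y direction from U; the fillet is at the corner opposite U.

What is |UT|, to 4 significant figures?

45.74

U is at the origin; U and P share the same y with |UP| = 43.0 and P on the +x side, so P = (43.00, 0.000). UB is vertical with |UB| = 23.8 and B on the −y side, so B = (0.000, -23.80). The virtual corner opposite U is at (43.00, -23.80). The tangent condition forces QT to be normal to PT and A1 meets EB tangentially, so QE is at right angles to EB, with radius 8.2, so the center Q sits 8.2 in from both sides at Q = (34.80, -15.60). That places the tangent points at T = (43.00, -15.60) on PT and E = (34.80, -23.80) on EB. Then |UT| = |T − U| = 45.74.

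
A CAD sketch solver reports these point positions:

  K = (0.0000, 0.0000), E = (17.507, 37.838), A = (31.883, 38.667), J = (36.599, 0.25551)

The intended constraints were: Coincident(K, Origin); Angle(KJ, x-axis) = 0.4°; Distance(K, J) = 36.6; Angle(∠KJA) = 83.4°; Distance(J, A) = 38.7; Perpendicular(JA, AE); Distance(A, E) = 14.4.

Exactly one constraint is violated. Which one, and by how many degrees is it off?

Perpendicular(JA, AE) — off by 3.70°.

K = (0.00, 0.00) ✓; KJ at 0.4000° ✓; |KJ| = 36.60 ✓; ∠KJA = 83.40° ✓; |JA| = 38.70 ✓; ∠(JA, AE) = 86.30° ✗; |AE| = 14.40 ✓.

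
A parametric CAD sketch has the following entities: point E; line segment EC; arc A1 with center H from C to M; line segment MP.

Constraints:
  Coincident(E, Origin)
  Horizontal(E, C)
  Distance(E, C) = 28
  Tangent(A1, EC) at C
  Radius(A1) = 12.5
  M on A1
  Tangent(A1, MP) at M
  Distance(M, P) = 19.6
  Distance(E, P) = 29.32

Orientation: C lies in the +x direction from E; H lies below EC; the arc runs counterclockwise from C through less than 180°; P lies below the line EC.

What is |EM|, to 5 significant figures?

18.307

Checks: |HM| = 12.50 ✓; ∠(HM, MP) = 90.00° ✓; |MP| = 19.60 ✓; |EP| = 29.32 ✓.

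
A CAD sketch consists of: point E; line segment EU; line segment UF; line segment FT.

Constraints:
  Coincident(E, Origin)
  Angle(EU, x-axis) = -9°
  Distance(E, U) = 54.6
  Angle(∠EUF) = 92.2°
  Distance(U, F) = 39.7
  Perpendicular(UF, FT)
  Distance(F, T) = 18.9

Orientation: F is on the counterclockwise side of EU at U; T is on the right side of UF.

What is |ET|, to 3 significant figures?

84.5

E is at the origin; EU runs at -9.0° with length 54.6, so U = 54.6·(cos -9.0°, sin -9.0°) = (53.9, -8.54). ∠EUF = 92.2°, so UF runs at -9.0° + (180° − 92.2°) = 78.8° from the x-axis; with |UF| = 39.7, F = U + 39.7·(cos 78.8°, sin 78.8°) = (61.6, 30.4). UF is perpendicular to FT; with |FT| = 18.9 on the right of UF, T = F + 18.9·(0.981, -0.194) = (80.2, 26.7). Then |ET| = |T − E| = 84.5.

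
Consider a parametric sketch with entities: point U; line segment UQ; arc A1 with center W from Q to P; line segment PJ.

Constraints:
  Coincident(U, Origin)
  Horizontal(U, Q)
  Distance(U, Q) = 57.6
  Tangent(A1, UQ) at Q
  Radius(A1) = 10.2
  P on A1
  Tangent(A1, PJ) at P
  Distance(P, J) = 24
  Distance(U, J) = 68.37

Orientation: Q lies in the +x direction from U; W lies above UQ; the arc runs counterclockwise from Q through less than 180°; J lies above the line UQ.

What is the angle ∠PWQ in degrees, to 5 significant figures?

112.25°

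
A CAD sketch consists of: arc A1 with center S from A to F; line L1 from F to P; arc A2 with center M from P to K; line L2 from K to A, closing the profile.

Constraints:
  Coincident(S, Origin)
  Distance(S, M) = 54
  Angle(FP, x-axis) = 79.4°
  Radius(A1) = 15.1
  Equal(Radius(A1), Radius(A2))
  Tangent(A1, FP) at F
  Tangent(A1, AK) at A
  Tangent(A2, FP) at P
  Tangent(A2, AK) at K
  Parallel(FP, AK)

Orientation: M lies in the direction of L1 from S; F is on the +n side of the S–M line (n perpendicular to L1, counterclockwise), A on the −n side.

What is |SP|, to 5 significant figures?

56.071

The slot axis is L1's direction at 79.4°, so u = (cos 79.4°, sin 79.4°) = (0.18395, 0.98294) and n = (−sin 79.4°, cos 79.4°) = (-0.98294, 0.18395). S is at the origin and M lies 54.0 along u from S, so M = 54.0·u = (9.9334, 53.079). Tangency of A1 to both parallel lines with radius 15.1 puts F and A at S ± 15.1·n: F = (-14.842, 2.7777), A = (14.842, -2.7777). Equal radii place P and K the same way about M: P = M + 15.1·n = (-4.9090, 55.856), K = M − 15.1·n = (24.776, 50.301). Then |SP| = |P − S| = 56.071.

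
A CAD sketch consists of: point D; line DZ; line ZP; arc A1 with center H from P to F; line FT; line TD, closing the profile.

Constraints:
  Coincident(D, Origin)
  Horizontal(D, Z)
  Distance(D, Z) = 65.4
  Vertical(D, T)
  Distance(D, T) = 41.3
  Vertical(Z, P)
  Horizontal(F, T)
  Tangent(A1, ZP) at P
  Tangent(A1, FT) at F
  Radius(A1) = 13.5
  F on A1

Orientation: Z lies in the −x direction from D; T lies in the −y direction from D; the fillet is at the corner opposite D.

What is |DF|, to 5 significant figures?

66.327

The virtual corner opposite D is at (-65.400, -41.300). The tangent condition forces HP to be normal to ZP and since A1 is tangent to FT there, HF ⟂ FT, with radius 13.5, so the center H sits 13.5 in from both sides at H = (-51.900, -27.800). That places the tangent points at P = (-65.400, -27.800) on ZP and F = (-51.900, -41.300) on FT. Then |DF| = |F − D| = 66.327.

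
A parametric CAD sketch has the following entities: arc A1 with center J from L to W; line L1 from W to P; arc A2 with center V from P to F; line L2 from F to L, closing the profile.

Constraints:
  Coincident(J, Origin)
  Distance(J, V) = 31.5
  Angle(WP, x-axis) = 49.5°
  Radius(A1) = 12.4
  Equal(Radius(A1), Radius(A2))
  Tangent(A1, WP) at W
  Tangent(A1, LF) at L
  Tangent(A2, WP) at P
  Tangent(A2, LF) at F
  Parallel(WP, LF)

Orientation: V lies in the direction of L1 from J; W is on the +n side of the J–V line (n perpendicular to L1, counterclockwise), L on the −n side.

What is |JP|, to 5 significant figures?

33.853

The slot axis is L1's direction at 49.5°, so u = (cos 49.5°, sin 49.5°) = (0.64945, 0.76041) and n = (−sin 49.5°, cos 49.5°) = (-0.76041, 0.64945). J is at the origin and V lies 31.5 along u from J, so V = 31.5·u = (20.458, 23.953). Tangency of A1 to both parallel lines with radius 12.4 puts W and L at J ± 12.4·n: W = (-9.4290, 8.0532), L = (9.4290, -8.0532). Equal radii place P and F the same way about V: P = V + 12.4·n = (11.029, 32.006), F = V − 12.4·n = (29.887, 15.900). Then |JP| = |P − J| = 33.853.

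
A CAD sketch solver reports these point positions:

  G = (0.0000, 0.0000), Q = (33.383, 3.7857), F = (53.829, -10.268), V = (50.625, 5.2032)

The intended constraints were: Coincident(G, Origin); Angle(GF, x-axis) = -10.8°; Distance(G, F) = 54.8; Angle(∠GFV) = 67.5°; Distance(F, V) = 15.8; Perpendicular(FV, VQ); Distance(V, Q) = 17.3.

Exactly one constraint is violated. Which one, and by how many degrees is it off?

Perpendicular(FV, VQ) — off by 7.00°.

G = (0.00, 0.00) ✓; GF at -10.80° ✓; |GF| = 54.80 ✓; ∠GFV = 67.50° ✓; |FV| = 15.80 ✓; ∠(FV, VQ) = 83.00° ✗; |VQ| = 17.30 ✓.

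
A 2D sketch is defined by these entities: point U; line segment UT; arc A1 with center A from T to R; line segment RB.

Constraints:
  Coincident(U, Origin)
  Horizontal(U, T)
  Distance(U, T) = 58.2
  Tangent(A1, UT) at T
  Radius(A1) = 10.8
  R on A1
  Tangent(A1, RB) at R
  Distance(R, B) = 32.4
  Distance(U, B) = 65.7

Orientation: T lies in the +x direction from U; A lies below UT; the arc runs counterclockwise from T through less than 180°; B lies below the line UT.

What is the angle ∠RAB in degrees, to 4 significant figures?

71.57°

U is at the origin; UT is horizontal with |UT| = 58.2 and T on the +x side, so T = (58.20, 0.000). A1 meets UT tangentially, so AT is at right angles to UT, so A = T + (0, -10.8) = (58.20, -10.80). Since AR ⟂ RB (tangency), |AB| = √(10.8² + 32.4²) = 34.15 regardless of where R sits on A1. So B lies on both circle(U, 65.7) and circle(A, 34.15); the below-UT intersection is B = (49.05, -43.71). R is the foot of the tangent from B: R = (47.41, -11.35).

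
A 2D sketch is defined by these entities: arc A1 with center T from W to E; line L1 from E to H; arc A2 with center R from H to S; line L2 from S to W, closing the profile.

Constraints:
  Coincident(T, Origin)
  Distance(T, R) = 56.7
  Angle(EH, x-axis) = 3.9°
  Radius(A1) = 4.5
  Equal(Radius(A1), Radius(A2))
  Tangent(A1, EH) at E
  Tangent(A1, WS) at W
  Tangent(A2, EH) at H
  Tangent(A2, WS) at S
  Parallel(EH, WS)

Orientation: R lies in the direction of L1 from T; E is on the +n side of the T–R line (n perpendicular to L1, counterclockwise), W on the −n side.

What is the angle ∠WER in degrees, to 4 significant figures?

85.46°

The slot axis is L1's direction at 3.9°, so u = (cos 3.9°, sin 3.9°) = (0.9977, 0.06802) and n = (−sin 3.9°, cos 3.9°) = (-0.06802, 0.9977). T is at the origin and R lies 56.7 along u from T, so R = 56.7·u = (56.57, 3.856). Tangency of A1 to both parallel lines with radius 4.5 puts E and W at T ± 4.5·n: E = (-0.3061, 4.490), W = (0.3061, -4.490). Then cos ∠WER = EW·ER / (|EW||ER|), giving 85.46°.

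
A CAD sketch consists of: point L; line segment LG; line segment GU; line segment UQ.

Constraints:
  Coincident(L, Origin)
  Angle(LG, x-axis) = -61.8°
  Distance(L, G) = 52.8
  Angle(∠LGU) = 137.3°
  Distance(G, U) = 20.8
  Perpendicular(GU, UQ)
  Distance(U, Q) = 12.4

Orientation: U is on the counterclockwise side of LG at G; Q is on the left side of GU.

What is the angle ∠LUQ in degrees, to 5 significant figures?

59.005°

L is at the origin; LG runs at -61.8° with length 52.8, so G = 52.8·(cos -61.8°, sin -61.8°) = (24.951, -46.533). ∠LGU = 137.3°, so GU runs at -61.8° + (180° − 137.3°) = -19.100° from the x-axis; with |GU| = 20.8, U = G + 20.8·(cos -19.100°, sin -19.100°) = (44.606, -53.339). GU ⟂ UQ; with |UQ| = 12.4 on the left of GU, Q = U + 12.4·(0.32722, 0.94495) = (48.663, -41.622). Then cos ∠LUQ = UL·UQ / (|UL||UQ|), giving 59.005°.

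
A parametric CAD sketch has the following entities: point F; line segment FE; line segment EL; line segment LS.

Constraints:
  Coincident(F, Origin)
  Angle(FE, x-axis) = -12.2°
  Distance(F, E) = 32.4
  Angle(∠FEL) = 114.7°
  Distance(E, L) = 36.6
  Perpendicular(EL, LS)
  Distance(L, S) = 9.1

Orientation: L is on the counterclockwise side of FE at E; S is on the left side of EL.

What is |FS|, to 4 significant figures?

54.11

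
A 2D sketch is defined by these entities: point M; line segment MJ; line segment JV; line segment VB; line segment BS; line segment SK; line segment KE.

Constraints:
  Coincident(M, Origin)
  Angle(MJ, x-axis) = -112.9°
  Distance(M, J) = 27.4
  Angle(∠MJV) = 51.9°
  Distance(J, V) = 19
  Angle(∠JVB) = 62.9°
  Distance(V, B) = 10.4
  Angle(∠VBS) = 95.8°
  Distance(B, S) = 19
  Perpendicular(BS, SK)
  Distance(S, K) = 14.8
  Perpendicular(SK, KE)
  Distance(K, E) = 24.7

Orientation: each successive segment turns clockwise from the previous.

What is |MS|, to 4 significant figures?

27.98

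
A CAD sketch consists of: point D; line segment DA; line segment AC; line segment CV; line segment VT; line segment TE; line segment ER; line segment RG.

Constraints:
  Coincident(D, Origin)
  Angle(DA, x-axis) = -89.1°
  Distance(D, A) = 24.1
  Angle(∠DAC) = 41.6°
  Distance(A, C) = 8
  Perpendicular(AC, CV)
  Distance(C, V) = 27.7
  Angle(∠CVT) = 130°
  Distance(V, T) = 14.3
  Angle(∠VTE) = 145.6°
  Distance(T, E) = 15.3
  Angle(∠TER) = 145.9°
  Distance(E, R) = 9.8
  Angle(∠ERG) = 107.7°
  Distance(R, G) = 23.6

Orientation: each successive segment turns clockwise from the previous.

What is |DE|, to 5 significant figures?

42.565

D is at the origin; DA runs at -89.1° with length 24.1, so A = (0.37855, -24.097). ∠DAC = 41.6° gives AC at 132.50° from the x-axis; with |AC| = 8.0, C = (-5.0262, -18.199). The perpendicularity gives CV at right angles to AC, so CV runs at 42.500°; with |CV| = 27.7, V = (15.396, 0.51504). ∠CVT = 130.0° gives VT at -7.5000° from the x-axis; with |VT| = 14.3, T = (29.574, -1.3515). ∠VTE = 145.6° gives TE at -41.900° from the x-axis; with |TE| = 15.3, E = (40.962, -11.569). Then |DE| = |E − D| = 42.565.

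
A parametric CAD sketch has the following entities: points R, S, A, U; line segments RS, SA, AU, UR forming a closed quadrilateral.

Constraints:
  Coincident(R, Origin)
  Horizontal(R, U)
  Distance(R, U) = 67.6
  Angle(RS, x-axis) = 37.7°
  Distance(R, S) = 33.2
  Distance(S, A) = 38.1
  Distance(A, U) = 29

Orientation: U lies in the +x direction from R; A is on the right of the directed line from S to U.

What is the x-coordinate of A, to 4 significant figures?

42.34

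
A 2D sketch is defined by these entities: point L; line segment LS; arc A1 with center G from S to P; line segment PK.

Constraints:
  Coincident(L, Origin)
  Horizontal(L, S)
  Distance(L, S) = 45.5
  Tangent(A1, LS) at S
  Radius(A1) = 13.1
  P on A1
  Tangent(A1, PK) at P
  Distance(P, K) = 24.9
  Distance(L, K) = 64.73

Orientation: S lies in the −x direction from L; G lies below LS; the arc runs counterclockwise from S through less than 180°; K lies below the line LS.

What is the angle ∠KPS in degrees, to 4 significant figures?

126.0°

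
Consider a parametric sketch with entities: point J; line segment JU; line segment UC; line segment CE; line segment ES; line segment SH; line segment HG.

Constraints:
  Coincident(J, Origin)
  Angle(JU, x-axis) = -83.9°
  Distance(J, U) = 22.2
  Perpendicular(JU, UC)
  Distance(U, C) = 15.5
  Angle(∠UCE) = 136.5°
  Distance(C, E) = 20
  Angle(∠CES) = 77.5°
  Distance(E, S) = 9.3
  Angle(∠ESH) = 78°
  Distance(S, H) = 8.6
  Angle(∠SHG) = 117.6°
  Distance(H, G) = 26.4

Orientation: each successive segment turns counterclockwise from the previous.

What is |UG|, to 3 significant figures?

37.3

J is at the origin; JU runs at -83.9° with length 22.2, so U = (2.36, -22.1). JU ⟂ UC, so UC runs at 6.10°; with |UC| = 15.5, C = (17.8, -20.4). ∠UCE = 136.5° gives CE at 49.6° from the x-axis; with |CE| = 20.0, E = (30.7, -5.20). ∠CES = 77.5° gives ES at 152° from the x-axis; with |ES| = 9.3, S = (22.5, -0.845). ∠ESH = 78.0° gives SH at -106° from the x-axis; with |SH| = 8.6, H = (20.2, -9.12). ∠SHG = 117.6° gives HG at -43.5° from the x-axis; with |HG| = 26.4, G = (39.3, -27.3). Then |UG| = |G − U| = 37.3.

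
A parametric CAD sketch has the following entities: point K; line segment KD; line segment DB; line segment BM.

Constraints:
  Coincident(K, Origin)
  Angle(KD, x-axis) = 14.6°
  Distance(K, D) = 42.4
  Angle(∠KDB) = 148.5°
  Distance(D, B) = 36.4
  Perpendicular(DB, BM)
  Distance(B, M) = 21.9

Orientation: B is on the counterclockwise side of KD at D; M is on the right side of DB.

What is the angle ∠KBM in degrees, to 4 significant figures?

107.0°

K is at the origin; KD runs at 14.6° with length 42.4, so D = 42.4·(cos 14.6°, sin 14.6°) = (41.03, 10.69). ∠KDB = 148.5°, so DB runs at 14.6° + (180° − 148.5°) = 46.10° from the x-axis; with |DB| = 36.4, B = D + 36.4·(cos 46.10°, sin 46.10°) = (66.27, 36.92). The perpendicularity gives BM at right angles to DB; with |BM| = 21.9 on the right of DB, M = B + 21.9·(0.7206, -0.6934) = (82.05, 21.73). Then cos ∠KBM = BK·BM / (|BK||BM|), giving 107.0°.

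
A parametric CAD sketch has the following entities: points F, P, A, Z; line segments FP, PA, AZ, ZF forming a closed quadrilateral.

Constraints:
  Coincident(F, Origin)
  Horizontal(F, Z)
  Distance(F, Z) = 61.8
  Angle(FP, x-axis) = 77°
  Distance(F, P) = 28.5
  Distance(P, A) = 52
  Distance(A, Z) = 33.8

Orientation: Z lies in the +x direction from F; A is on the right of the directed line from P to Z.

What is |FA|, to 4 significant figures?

36.87

F is at the origin; F and Z share the same y with |FZ| = 61.8 and Z in +x, so Z = (61.8, 0). FP runs at 77.0° with |FP| = 28.5, so P = (6.411, 27.77). A is determined by |PA| = 52.0 and |AZ| = 33.8 together: it lies at the intersection of circle(P, 52.0) and circle(Z, 33.8). With |PZ| = 61.96, the foot of the radical line on PZ is 43.58 from P and the perpendicular offset is √(52.0² − 43.58²) = 28.37. Taking the right-of-PZ solution: A = (32.66, -17.12).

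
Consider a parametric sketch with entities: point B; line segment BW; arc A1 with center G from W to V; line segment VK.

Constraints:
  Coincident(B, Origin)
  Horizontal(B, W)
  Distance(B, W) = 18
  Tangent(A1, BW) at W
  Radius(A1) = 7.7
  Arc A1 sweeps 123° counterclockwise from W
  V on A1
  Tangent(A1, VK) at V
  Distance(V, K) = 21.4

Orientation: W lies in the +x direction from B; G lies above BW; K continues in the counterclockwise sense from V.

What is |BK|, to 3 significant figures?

32.5

B is at the origin; B and W share the same y with |BW| = 18.0 and W on the +x side, so W = (18.0, 0.00). Tangency of A1 to BW means the radius GW is perpendicular to BW, so G = W + (0, 7.7) = (18.0, 7.70). On A1, W sits at bearing -90° from G; a 123° counterclockwise sweep puts V at bearing 33°, so V = G + 7.7·(cos 33°, sin 33°) = (24.5, 11.9). Since A1 is tangent to VK there, GV ⟂ VK, so VK runs along (−sin 33°, cos 33°); with |VK| = 21.4, K = (12.8, 29.8). Then |BK| = |K − B| = 32.5.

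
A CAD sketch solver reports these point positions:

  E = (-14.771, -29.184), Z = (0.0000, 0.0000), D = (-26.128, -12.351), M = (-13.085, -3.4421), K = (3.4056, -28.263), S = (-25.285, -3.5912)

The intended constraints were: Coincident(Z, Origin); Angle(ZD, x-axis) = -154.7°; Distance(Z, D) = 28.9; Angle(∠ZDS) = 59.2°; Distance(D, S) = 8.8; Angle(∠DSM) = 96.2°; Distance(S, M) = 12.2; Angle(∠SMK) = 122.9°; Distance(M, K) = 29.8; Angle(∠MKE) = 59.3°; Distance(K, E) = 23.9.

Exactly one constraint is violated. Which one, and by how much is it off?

Distance(K, E) = 23.9 — off by 5.70.

Z = (0.00, 0.00) ✓; ZD at -154.7° ✓; |ZD| = 28.90 ✓; ∠ZDS = 59.20° ✓; |DS| = 8.800 ✓; ∠DSM = 96.20° ✓; |SM| = 12.20 ✓; ∠SMK = 122.9° ✓; |MK| = 29.80 ✓; ∠MKE = 59.30° ✓; |KE| = 18.20 ✗.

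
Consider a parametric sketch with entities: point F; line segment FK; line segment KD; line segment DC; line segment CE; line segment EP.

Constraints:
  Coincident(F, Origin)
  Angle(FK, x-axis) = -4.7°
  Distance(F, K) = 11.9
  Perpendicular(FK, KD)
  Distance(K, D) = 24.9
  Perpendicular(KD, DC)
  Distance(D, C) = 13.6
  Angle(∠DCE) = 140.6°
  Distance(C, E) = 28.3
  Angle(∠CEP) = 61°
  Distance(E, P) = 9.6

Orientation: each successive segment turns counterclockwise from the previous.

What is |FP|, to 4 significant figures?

15.03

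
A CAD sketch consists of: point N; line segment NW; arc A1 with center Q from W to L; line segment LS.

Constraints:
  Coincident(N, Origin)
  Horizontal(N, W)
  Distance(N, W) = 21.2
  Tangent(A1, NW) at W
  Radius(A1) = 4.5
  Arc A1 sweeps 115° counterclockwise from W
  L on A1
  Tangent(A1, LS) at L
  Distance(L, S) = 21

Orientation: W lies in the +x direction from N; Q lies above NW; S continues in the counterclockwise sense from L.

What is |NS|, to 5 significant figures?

30.265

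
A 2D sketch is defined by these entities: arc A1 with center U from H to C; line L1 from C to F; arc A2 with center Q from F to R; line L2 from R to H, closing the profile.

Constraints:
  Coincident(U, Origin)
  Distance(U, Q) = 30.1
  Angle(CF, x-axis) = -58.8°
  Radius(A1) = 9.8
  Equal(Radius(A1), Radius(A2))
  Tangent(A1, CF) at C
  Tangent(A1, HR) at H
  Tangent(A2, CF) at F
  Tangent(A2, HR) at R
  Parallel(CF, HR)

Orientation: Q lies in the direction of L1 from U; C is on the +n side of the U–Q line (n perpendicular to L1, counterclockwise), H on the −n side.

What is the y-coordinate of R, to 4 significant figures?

-30.82

Tangency of A1 to both parallel lines with radius 9.8 puts C and H at U ± 9.8·n: C = (8.383, 5.077), H = (-8.383, -5.077). Equal radii place F and R the same way about Q: F = Q + 9.8·n = (23.98, -20.67), R = Q − 9.8·n = (7.210, -30.82). So R.y = -30.82.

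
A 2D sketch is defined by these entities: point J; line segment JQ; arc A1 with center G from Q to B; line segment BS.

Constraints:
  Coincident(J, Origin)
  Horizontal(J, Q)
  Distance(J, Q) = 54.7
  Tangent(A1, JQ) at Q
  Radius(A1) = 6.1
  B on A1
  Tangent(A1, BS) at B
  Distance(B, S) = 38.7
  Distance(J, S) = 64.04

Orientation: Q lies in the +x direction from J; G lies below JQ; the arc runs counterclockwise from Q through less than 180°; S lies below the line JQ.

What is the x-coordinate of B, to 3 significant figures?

48.6

J is at the origin; JQ is horizontal with |JQ| = 54.7 and Q on the +x side, so Q = (54.7, 0.00). A1 meets JQ tangentially, so GQ is at right angles to JQ, so G = Q + (0, -6.1) = (54.7, -6.10). Since GB ⟂ BS (tangency), |GS| = √(6.1² + 38.7²) = 39.2 regardless of where B sits on A1. So S lies on both circle(J, 64.04) and circle(G, 39.2); the below-JQ intersection is S = (46.2, -44.3). B is the foot of the tangent from S: B = (48.6, -5.72).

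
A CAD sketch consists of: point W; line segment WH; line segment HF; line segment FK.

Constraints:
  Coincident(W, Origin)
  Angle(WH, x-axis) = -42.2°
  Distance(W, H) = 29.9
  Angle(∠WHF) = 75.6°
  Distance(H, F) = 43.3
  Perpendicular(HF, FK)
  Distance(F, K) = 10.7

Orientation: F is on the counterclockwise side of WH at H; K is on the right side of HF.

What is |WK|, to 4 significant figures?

53.47

∠WHF = 75.6°, so HF runs at -42.2° + (180° − 75.6°) = 62.20° from the x-axis; with |HF| = 43.3, F = H + 43.3·(cos 62.20°, sin 62.20°) = (42.34, 18.22). HF ⟂ FK; with |FK| = 10.7 on the right of HF, K = F + 10.7·(0.8846, -0.4664) = (51.81, 13.23). Then |WK| = |K − W| = 53.47.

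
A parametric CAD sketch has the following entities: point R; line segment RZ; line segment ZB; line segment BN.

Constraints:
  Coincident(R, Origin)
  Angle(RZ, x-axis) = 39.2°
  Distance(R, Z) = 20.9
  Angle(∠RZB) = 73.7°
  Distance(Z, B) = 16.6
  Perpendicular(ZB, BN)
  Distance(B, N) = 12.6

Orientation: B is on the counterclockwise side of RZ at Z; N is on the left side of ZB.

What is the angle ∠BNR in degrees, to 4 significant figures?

124.8°

R is at the origin; RZ runs at 39.2° with length 20.9, so Z = 20.9·(cos 39.2°, sin 39.2°) = (16.20, 13.21). ∠RZB = 73.7°, so ZB runs at 39.2° + (180° − 73.7°) = 145.5° from the x-axis; with |ZB| = 16.6, B = Z + 16.6·(cos 145.5°, sin 145.5°) = (2.516, 22.61). ZB ⟂ BN; with |BN| = 12.6 on the left of ZB, N = B + 12.6·(-0.5664, -0.8241) = (-4.621, 12.23). Then cos ∠BNR = NB·NR / (|NB||NR|), giving 124.8°.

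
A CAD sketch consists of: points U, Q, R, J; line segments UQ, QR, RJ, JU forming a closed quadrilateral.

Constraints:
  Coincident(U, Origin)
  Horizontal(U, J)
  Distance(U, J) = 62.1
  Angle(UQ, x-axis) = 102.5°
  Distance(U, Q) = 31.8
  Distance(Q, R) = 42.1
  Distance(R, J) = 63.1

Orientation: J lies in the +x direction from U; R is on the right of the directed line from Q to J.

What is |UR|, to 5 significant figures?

10.508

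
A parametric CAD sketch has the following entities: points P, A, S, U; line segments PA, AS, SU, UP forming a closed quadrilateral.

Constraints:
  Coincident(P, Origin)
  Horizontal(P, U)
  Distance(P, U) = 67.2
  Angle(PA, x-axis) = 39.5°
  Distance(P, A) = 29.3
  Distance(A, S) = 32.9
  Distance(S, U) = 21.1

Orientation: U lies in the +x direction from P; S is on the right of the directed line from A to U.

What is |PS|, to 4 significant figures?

46.65

P is at the origin; P and U share the same y with |PU| = 67.2 and U in +x, so U = (67.2, 0). PA runs at 39.5° with |PA| = 29.3, so A = (22.61, 18.64). S is determined by |AS| = 32.9 and |SU| = 21.1 together: it lies at the intersection of circle(A, 32.9) and circle(U, 21.1). With |AU| = 48.33, the foot of the radical line on AU is 30.76 from A and the perpendicular offset is √(32.9² − 30.76²) = 11.68. Taking the right-of-AU solution: S = (46.48, -4.000).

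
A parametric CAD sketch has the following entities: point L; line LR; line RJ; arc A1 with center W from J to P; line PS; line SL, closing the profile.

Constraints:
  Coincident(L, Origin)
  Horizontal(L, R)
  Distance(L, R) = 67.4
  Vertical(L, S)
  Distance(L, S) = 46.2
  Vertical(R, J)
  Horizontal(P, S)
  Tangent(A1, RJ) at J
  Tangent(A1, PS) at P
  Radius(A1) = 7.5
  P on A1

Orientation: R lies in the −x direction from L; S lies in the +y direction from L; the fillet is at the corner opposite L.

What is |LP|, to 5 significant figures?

75.647

L is at the origin; L and R share the same y with |LR| = 67.4 and R on the −x side, so R = (-67.400, 0.0000). L and S share the same x with |LS| = 46.2 and S on the +y side, so S = (0.0000, 46.200). The virtual corner opposite L is at (-67.400, 46.200). Tangency of A1 to RJ means the radius WJ is perpendicular to RJ and A1 meets PS tangentially, so WP is at right angles to PS, with radius 7.5, so the center W sits 7.5 in from both sides at W = (-59.900, 38.700). That places the tangent points at J = (-67.400, 38.700) on RJ and P = (-59.900, 46.200) on PS. Then |LP| = |P − L| = 75.647.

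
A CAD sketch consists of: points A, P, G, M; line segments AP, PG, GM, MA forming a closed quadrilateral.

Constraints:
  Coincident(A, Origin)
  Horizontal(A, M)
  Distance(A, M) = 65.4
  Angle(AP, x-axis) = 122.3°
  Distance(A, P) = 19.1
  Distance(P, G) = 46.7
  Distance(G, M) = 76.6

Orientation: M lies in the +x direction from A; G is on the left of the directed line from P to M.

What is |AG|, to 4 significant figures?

57.96

Checks: |PG| = 46.70 ✓; |GM| = 76.60 ✓.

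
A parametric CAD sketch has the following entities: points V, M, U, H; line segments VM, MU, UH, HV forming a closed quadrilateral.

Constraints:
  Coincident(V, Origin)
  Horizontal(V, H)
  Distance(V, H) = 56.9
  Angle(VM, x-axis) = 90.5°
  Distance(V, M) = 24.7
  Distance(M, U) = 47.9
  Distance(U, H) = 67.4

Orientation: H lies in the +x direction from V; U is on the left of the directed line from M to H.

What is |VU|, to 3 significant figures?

68.7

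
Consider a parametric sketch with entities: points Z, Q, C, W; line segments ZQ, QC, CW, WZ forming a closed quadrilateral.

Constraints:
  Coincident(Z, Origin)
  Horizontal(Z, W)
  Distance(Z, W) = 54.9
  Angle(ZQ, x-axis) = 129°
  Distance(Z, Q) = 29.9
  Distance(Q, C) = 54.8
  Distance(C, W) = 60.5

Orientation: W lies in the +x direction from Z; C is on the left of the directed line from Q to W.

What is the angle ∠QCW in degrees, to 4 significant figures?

84.03°

Checks: Z = (0.00, 0.00) ✓; |QC| = 54.80 ✓; |CW| = 60.50 ✓.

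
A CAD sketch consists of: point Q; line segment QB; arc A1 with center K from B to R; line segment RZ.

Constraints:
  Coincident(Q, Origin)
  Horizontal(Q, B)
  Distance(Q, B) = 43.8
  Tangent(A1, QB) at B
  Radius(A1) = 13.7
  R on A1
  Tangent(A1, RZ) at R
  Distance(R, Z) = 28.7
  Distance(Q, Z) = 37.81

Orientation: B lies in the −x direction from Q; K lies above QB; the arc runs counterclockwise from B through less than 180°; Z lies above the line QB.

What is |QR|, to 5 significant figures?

32.477

Checks: |KB| = 13.70 ✓; |KR| = 13.70 ✓; ∠(KR, RZ) = 90.00° ✓; |RZ| = 28.70 ✓; |QZ| = 37.81 ✓.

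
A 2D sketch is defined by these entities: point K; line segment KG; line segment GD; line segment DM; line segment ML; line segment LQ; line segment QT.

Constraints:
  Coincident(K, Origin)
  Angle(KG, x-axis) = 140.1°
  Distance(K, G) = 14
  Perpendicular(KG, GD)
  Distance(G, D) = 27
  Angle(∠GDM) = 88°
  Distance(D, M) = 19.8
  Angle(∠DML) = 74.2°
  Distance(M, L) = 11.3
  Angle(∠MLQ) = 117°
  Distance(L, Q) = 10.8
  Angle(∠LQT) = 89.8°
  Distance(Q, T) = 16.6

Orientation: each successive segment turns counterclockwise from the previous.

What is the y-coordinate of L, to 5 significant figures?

-13.426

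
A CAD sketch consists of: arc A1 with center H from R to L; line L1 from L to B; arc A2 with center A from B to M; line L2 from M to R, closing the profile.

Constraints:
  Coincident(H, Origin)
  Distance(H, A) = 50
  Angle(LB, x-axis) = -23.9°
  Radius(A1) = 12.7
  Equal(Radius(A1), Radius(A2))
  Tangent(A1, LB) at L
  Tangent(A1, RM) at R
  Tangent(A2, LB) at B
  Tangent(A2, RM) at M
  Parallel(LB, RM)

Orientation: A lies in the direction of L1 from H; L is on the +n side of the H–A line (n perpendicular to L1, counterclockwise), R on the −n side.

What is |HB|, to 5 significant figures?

51.588

Tangency of A1 to both parallel lines with radius 12.7 puts L and R at H ± 12.7·n: L = (5.1453, 11.611), R = (-5.1453, -11.611). Equal radii place B and M the same way about A: B = A + 12.7·n = (50.858, -8.6461), M = A − 12.7·n = (40.567, -31.868). Then |HB| = |B − H| = 51.588.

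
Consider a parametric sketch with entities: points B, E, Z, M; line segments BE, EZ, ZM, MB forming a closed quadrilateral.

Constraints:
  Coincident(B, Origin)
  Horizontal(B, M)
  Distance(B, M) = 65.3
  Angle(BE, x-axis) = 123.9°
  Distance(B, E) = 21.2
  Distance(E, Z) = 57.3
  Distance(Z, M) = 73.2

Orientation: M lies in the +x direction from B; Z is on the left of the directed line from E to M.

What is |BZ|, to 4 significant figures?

66.28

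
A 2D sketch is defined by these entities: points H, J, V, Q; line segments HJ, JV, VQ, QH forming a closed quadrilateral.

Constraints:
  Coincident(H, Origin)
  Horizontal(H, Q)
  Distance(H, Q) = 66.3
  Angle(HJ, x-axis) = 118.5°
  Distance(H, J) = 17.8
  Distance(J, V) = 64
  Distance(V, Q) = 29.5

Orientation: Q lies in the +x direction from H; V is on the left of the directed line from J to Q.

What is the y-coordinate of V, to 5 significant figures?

27.031

H is at the origin; H and Q share the same y with |HQ| = 66.3 and Q in +x, so Q = (66.3, 0). HJ runs at 118.5° with |HJ| = 17.8, so J = (-8.4934, 15.643). V is determined by |JV| = 64.0 and |VQ| = 29.5 together: it lies at the intersection of circle(J, 64.0) and circle(Q, 29.5). With |JQ| = 76.412, the foot of the radical line on JQ is 59.314 from J and the perpendicular offset is √(64.0² − 59.314²) = 24.040. Taking the left-of-JQ solution: V = (54.485, 27.031).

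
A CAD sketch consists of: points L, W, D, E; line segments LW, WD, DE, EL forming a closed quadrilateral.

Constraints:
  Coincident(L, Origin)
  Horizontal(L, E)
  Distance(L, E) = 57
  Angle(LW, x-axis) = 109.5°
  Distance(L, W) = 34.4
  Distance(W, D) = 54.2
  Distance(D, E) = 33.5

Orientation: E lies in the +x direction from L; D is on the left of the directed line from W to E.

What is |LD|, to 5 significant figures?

52.327

L is at the origin; L and E share the same y with |LE| = 57.0 and E in +x, so E = (57.0, 0). LW runs at 109.5° with |LW| = 34.4, so W = (-11.483, 32.427). D is determined by |WD| = 54.2 and |DE| = 33.5 together: it lies at the intersection of circle(W, 54.2) and circle(E, 33.5). With |WE| = 75.772, the foot of the radical line on WE is 49.865 from W and the perpendicular offset is √(54.2² − 49.865²) = 21.239. Taking the left-of-WE solution: D = (42.675, 30.283).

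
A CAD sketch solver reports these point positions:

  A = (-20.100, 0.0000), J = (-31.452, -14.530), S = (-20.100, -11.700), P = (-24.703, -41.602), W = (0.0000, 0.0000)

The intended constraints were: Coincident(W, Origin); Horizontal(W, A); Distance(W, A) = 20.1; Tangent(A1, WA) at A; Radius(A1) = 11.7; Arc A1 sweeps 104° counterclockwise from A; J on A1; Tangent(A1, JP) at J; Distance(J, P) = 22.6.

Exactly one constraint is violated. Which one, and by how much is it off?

Distance(J, P) = 22.6 — off by 5.30.

W = (0.00, 0.00) ✓; W.y = 0.00, A.y = 0.00 ✓; |WA| = 20.10 ✓; ∠(SA, AW) = 90.00° ✓; |SA| = 11.70 ✓; bearing(S→J) − bearing(S→A) = 104.0° ✓; |SJ| = 11.70 ✓; ∠(SJ, JP) = 90.00° ✓; |JP| = 27.90 ✗.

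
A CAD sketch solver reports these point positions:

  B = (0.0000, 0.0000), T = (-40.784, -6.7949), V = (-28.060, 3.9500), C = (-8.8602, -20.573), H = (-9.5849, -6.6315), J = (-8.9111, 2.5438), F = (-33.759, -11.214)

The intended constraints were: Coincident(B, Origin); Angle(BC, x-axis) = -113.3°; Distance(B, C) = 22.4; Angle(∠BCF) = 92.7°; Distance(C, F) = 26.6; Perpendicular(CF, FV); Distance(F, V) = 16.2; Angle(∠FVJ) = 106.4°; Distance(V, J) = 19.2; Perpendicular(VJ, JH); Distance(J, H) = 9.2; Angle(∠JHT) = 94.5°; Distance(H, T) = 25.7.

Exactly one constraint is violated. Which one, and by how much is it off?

Distance(H, T) = 25.7 — off by 5.50.

B = (0.00, 0.00) ✓; BC at -113.3° ✓; |BC| = 22.40 ✓; ∠BCF = 92.70° ✓; |CF| = 26.60 ✓; ∠(CF, FV) = 90.00° ✓; |FV| = 16.20 ✓; ∠FVJ = 106.4° ✓; |VJ| = 19.20 ✓; ∠(VJ, JH) = 90.00° ✓; |JH| = 9.200 ✓; ∠JHT = 94.50° ✓; |HT| = 31.20 ✗.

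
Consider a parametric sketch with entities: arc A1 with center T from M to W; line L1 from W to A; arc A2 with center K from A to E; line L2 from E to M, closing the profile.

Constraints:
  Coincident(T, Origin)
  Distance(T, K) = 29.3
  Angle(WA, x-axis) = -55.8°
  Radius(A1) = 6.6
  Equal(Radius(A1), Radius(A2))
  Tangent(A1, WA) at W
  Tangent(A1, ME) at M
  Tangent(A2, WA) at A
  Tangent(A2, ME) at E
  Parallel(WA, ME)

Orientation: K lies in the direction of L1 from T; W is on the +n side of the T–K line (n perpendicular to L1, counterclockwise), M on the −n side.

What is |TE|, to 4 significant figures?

30.03

Tangency of A1 to both parallel lines with radius 6.6 puts W and M at T ± 6.6·n: W = (5.459, 3.710), M = (-5.459, -3.710). Equal radii place A and E the same way about K: A = K + 6.6·n = (21.93, -20.52), E = K − 6.6·n = (11.01, -27.94). Then |TE| = |E − T| = 30.03.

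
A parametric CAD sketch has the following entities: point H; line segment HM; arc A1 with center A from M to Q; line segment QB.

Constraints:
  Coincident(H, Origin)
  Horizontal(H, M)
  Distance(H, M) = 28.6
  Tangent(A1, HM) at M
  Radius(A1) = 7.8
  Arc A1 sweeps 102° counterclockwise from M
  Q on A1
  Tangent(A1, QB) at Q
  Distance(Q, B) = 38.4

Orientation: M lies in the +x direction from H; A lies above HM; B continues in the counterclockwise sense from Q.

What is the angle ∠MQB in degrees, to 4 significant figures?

129.0°

On A1, M sits at bearing -90° from A; a 102° counterclockwise sweep puts Q at bearing 12°, so Q = A + 7.8·(cos 12°, sin 12°) = (36.23, 9.422). The tangent condition forces AQ to be normal to QB, so QB runs along (−sin 12°, cos 12°); with |QB| = 38.4, B = (28.25, 46.98). Then cos ∠MQB = QM·QB / (|QM||QB|), giving 129.0°.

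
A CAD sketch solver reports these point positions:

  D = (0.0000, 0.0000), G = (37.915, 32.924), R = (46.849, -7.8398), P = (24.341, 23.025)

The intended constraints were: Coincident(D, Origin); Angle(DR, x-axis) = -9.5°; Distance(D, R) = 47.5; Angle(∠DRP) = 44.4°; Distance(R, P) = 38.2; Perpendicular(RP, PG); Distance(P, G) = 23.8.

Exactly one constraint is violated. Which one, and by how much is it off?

Distance(P, G) = 23.8 — off by 7.00.

D = (0.00, 0.00) ✓; DR at -9.500° ✓; |DR| = 47.50 ✓; ∠DRP = 44.40° ✓; |RP| = 38.20 ✓; ∠(RP, PG) = 90.00° ✓; |PG| = 16.80 ✗.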